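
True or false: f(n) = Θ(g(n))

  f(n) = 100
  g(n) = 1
True

f(n) = 100 and g(n) = 1 are both O(1).
Since they have the same asymptotic growth rate, f(n) = Θ(g(n)) is true.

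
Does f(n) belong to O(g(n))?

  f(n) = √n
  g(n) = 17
False

f(n) = √n is O(√n), and g(n) = 17 is O(1).
Since O(√n) grows faster than O(1), f(n) = O(g(n)) is false.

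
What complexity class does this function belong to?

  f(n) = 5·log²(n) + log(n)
O(log² n)

The dominant term in 5·log²(n) + log(n) is 5·log²(n), which is Θ(log² n).
Lower-order terms (log(n)) are asymptotically negligible.
Constants are absorbed, so the tightest bound is O(log² n).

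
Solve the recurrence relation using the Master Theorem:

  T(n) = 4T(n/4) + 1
Θ(n)

Master Theorem: a = 4, b = 4, f(n) = 1.
Compute the critical exponent d = log₄(4) = 1.
Compare f(n) = Θ(1) against n^d:
  k = 0 < d = 1, so f(n) = O(n^(d-ε)) — Case 1.
  The recursion cost dominates: T(n) = Θ(n^d) = Θ(n).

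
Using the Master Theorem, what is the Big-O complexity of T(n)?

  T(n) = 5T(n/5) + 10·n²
Θ(n²)

Master Theorem: a = 5, b = 5, f(n) = 10·n².
Compute the critical exponent d = log₅(5) = 1.
Compare f(n) = Θ(n²) against n^d:
  k = 2 > d = 1, so f(n) = Ω(n^(d+ε)) — Case 3.
  Regularity: a·(n/b)^2/n^2 = a/b^2 = 5/25 < 1 ✓.
  The top-level work dominates: T(n) = Θ(f(n)) = Θ(n²).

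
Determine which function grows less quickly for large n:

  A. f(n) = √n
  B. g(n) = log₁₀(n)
B

f(n) = √n is O(√n), while g(n) = log₁₀(n) is O(log n).
Since O(log n) grows slower than O(√n), g(n) is dominated.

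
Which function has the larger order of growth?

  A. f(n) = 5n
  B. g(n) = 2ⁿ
B

f(n) = 5n is O(n), while g(n) = 2ⁿ is O(2ⁿ).
Since O(2ⁿ) grows faster than O(n), g(n) dominates.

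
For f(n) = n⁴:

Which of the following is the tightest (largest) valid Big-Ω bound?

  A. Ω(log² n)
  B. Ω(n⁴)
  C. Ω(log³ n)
B

f(n) = n⁴ is Ω(n⁴).
All listed options are valid Big-Ω bounds (lower bounds),
but Ω(n⁴) is the tightest (largest valid bound).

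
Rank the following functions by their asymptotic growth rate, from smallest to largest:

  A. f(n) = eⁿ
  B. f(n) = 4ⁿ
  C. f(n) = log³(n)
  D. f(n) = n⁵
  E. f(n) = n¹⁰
C < D < E < A < B

Comparing growth rates:
C = log³(n) is O(log³ n)
D = n⁵ is O(n⁵)
E = n¹⁰ is O(n¹⁰)
A = eⁿ is O(eⁿ)
B = 4ⁿ is O(4ⁿ)

Therefore, the order from slowest to fastest is: C < D < E < A < B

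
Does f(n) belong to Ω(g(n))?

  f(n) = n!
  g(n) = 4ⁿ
True

f(n) = n! is O(n!), and g(n) = 4ⁿ is O(4ⁿ).
Since O(n!) grows at least as fast as O(4ⁿ), f(n) = Ω(g(n)) is true.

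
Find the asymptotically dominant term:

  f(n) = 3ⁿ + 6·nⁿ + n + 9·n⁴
6·nⁿ

Looking at each term:
  - 3ⁿ is O(3ⁿ)
  - 6·nⁿ is O(nⁿ)
  - n is O(n)
  - 9·n⁴ is O(n⁴)

The term 6·nⁿ (O(nⁿ)) grows fastest and dominates all others.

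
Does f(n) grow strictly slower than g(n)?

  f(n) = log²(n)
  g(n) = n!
True

f(n) = log²(n) is O(log² n), and g(n) = n! is O(n!).
Since O(log² n) grows strictly slower than O(n!), f(n) = o(g(n)) is true.
This means lim(n→∞) f(n)/g(n) = 0.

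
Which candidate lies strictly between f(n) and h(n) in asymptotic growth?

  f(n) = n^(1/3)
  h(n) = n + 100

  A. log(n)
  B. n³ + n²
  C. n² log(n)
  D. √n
D

We need g(n) with n^(1/3) = o(g(n)) and g(n) = o(n + 100), i.e. O(n^(1/3)) ≺ g ≺ O(n).
Check each option:
  A. log(n) — O(log n) does not grow strictly faster than f(n)
  B. n³ + n² — O(n³) does not grow strictly slower than h(n)
  C. n² log(n) — O(n² log n) does not grow strictly slower than h(n)
  D. √n — O(√n) is strictly between O(n^(1/3)) and O(n) ✓

Only option D (√n) lies strictly between.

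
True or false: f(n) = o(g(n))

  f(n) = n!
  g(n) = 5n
False

f(n) = n! is O(n!), and g(n) = 5n is O(n).
Since O(n!) grows faster than or equal to O(n), f(n) = o(g(n)) is false.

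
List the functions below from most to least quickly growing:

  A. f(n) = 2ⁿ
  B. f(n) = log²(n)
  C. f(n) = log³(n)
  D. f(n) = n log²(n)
A > D > C > B

Comparing growth rates:
A = 2ⁿ is O(2ⁿ)
D = n log²(n) is O(n log² n)
C = log³(n) is O(log³ n)
B = log²(n) is O(log² n)

Therefore, the order from fastest to slowest is: A > D > C > B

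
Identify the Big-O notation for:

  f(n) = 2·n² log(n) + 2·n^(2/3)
O(n² log n)

The dominant term in 2·n² log(n) + 2·n^(2/3) is 2·n² log(n), which is Θ(n² log n).
Lower-order terms (2·n^(2/3)) are asymptotically negligible.
Constants are absorbed, so the tightest bound is O(n² log n).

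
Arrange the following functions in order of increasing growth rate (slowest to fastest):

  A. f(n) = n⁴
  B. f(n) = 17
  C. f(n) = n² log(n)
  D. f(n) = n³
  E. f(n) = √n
B < E < C < D < A

Comparing growth rates:
B = 17 is O(1)
E = √n is O(√n)
C = n² log(n) is O(n² log n)
D = n³ is O(n³)
A = n⁴ is O(n⁴)

Therefore, the order from slowest to fastest is: B < E < C < D < A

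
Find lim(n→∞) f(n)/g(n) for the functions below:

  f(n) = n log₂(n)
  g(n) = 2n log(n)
1/(2*log(2))

Since n log₂(n) and 2n log(n) have the same growth rate (O(n log n)),
the ratio converges to a constant: 1/(2*log(2)).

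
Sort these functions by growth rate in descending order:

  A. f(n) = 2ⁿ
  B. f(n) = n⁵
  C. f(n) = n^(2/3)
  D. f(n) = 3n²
A > B > D > C

Comparing growth rates:
A = 2ⁿ is O(2ⁿ)
B = n⁵ is O(n⁵)
D = 3n² is O(n²)
C = n^(2/3) is O(n^(2/3))

Therefore, the order from fastest to slowest is: A > B > D > C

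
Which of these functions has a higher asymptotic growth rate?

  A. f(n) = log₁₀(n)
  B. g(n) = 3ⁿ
B

f(n) = log₁₀(n) is O(log n), while g(n) = 3ⁿ is O(3ⁿ).
Since O(3ⁿ) grows faster than O(log n), g(n) dominates.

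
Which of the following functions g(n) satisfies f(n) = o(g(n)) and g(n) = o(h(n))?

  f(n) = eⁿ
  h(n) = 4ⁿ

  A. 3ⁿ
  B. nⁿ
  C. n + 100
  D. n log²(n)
A

We need g(n) with eⁿ = o(g(n)) and g(n) = o(4ⁿ), i.e. O(eⁿ) ≺ g ≺ O(4ⁿ).
Check each option:
  A. 3ⁿ — O(3ⁿ) is strictly between O(eⁿ) and O(4ⁿ) ✓
  B. nⁿ — O(nⁿ) does not grow strictly slower than h(n)
  C. n + 100 — O(n) does not grow strictly faster than f(n)
  D. n log²(n) — O(n log² n) does not grow strictly faster than f(n)

Only option A (3ⁿ) lies strictly between.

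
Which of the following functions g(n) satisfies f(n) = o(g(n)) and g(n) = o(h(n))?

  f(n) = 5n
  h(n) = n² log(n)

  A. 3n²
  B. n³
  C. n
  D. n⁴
A

We need g(n) with 5n = o(g(n)) and g(n) = o(n² log(n)), i.e. O(n) ≺ g ≺ O(n² log n).
Check each option:
  A. 3n² — O(n²) is strictly between O(n) and O(n² log n) ✓
  B. n³ — O(n³) does not grow strictly slower than h(n)
  C. n — O(n) does not grow strictly faster than f(n)
  D. n⁴ — O(n⁴) does not grow strictly slower than h(n)

Only option A (3n²) lies strictly between.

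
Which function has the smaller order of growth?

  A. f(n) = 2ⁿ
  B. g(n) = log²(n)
B

f(n) = 2ⁿ is O(2ⁿ), while g(n) = log²(n) is O(log² n).
Since O(log² n) grows slower than O(2ⁿ), g(n) is dominated.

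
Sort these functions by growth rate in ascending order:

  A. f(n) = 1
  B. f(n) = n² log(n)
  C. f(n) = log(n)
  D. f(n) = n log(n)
A < C < D < B

Comparing growth rates:
A = 1 is O(1)
C = log(n) is O(log n)
D = n log(n) is O(n log n)
B = n² log(n) is O(n² log n)

Therefore, the order from slowest to fastest is: A < C < D < B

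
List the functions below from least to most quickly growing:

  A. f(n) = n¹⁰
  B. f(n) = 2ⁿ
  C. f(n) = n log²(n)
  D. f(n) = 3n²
C < D < A < B

Comparing growth rates:
C = n log²(n) is O(n log² n)
D = 3n² is O(n²)
A = n¹⁰ is O(n¹⁰)
B = 2ⁿ is O(2ⁿ)

Therefore, the order from slowest to fastest is: C < D < A < B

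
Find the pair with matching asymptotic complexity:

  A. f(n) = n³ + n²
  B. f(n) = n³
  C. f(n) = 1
A and B

Examining each function:
  A. n³ + n² is O(n³)
  B. n³ is O(n³)
  C. 1 is O(1)

Functions A and B both have the same complexity class.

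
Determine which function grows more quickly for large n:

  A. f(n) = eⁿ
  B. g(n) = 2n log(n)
A

f(n) = eⁿ is O(eⁿ), while g(n) = 2n log(n) is O(n log n).
Since O(eⁿ) grows faster than O(n log n), f(n) dominates.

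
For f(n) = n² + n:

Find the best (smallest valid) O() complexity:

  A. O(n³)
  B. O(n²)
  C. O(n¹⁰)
B

f(n) = n² + n is O(n²).
All listed options are valid Big-O bounds (upper bounds),
but O(n²) is the tightest (smallest valid bound).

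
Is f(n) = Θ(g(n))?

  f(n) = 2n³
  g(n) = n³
True

f(n) = 2n³ and g(n) = n³ are both O(n³).
Since they have the same asymptotic growth rate, f(n) = Θ(g(n)) is true.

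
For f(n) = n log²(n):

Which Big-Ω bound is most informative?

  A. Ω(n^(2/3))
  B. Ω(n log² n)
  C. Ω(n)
B

f(n) = n log²(n) is Ω(n log² n).
All listed options are valid Big-Ω bounds (lower bounds),
but Ω(n log² n) is the tightest (largest valid bound).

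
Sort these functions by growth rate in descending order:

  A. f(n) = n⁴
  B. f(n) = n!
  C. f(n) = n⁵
B > C > A

Comparing growth rates:
B = n! is O(n!)
C = n⁵ is O(n⁵)
A = n⁴ is O(n⁴)

Therefore, the order from fastest to slowest is: B > C > A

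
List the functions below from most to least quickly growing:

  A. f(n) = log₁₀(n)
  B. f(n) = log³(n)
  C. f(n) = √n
C > B > A

Comparing growth rates:
C = √n is O(√n)
B = log³(n) is O(log³ n)
A = log₁₀(n) is O(log n)

Therefore, the order from fastest to slowest is: C > B > A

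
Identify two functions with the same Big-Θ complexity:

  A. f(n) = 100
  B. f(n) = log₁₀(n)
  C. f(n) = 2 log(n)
B and C

Examining each function:
  A. 100 is O(1)
  B. log₁₀(n) is O(log n)
  C. 2 log(n) is O(log n)

Functions B and C both have the same complexity class.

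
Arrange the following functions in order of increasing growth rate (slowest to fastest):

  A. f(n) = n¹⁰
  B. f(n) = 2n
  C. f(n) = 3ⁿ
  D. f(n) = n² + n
B < D < A < C

Comparing growth rates:
B = 2n is O(n)
D = n² + n is O(n²)
A = n¹⁰ is O(n¹⁰)
C = 3ⁿ is O(3ⁿ)

Therefore, the order from slowest to fastest is: B < D < A < C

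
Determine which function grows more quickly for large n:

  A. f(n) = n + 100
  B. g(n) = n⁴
B

f(n) = n + 100 is O(n), while g(n) = n⁴ is O(n⁴).
Since O(n⁴) grows faster than O(n), g(n) dominates.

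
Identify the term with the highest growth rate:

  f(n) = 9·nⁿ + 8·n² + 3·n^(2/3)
9·nⁿ

Looking at each term:
  - 9·nⁿ is O(nⁿ)
  - 8·n² is O(n²)
  - 3·n^(2/3) is O(n^(2/3))

The term 9·nⁿ (O(nⁿ)) grows fastest and dominates all others.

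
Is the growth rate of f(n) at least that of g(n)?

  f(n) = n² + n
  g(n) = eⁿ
False

f(n) = n² + n is O(n²), and g(n) = eⁿ is O(eⁿ).
Since O(n²) grows slower than O(eⁿ), f(n) = Ω(g(n)) is false.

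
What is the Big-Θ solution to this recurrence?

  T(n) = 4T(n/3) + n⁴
Θ(n⁴)

Master Theorem: a = 4, b = 3, f(n) = n⁴.
Compute the critical exponent d = log₃(4) = 1.262.
Compare f(n) = Θ(n⁴) against n^d:
  k = 4 > d = 1.262, so f(n) = Ω(n^(d+ε)) — Case 3.
  Regularity: a·(n/b)^4/n^4 = a/b^4 = 4/81 < 1 ✓.
  The top-level work dominates: T(n) = Θ(f(n)) = Θ(n⁴).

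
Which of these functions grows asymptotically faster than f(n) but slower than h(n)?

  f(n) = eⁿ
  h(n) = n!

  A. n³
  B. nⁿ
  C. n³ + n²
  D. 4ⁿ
D

We need g(n) with eⁿ = o(g(n)) and g(n) = o(n!), i.e. O(eⁿ) ≺ g ≺ O(n!).
Check each option:
  A. n³ — O(n³) does not grow strictly faster than f(n)
  B. nⁿ — O(nⁿ) does not grow strictly slower than h(n)
  C. n³ + n² — O(n³) does not grow strictly faster than f(n)
  D. 4ⁿ — O(4ⁿ) is strictly between O(eⁿ) and O(n!) ✓

Only option D (4ⁿ) lies strictly between.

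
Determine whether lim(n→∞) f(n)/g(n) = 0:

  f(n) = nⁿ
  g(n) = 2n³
False

f(n) = nⁿ is O(nⁿ), and g(n) = 2n³ is O(n³).
Since O(nⁿ) grows faster than or equal to O(n³), f(n) = o(g(n)) is false.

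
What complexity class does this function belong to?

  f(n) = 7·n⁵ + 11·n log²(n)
O(n⁵)

The dominant term in 7·n⁵ + 11·n log²(n) is 7·n⁵, which is Θ(n⁵).
Lower-order terms (11·n log²(n)) are asymptotically negligible.
Constants are absorbed, so the tightest bound is O(n⁵).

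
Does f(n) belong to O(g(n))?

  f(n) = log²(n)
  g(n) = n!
True

f(n) = log²(n) is O(log² n), and g(n) = n! is O(n!).
Since O(log² n) ⊆ O(n!) (f grows no faster than g), f(n) = O(g(n)) is true.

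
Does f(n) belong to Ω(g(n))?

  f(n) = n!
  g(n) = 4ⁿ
True

f(n) = n! is O(n!), and g(n) = 4ⁿ is O(4ⁿ).
Since O(n!) grows at least as fast as O(4ⁿ), f(n) = Ω(g(n)) is true.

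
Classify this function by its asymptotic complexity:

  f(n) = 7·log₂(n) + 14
O(log n)

The dominant term in 7·log₂(n) + 14 is 7·log₂(n), which is Θ(log n).
Lower-order terms (14) are asymptotically negligible.
Constants are absorbed, so the tightest bound is O(log n).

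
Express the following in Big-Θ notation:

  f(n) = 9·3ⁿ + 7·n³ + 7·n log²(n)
Θ(3ⁿ)

Order the terms by growth rate: 7·n log²(n) ≺ 7·n³ ≺ 9·3ⁿ.
The fastest-growing term 9·3ⁿ dominates as n → ∞; dropping its constant factor gives Θ(3ⁿ).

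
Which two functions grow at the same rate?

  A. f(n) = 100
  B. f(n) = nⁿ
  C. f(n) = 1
A and C

Examining each function:
  A. 100 is O(1)
  B. nⁿ is O(nⁿ)
  C. 1 is O(1)

Functions A and C both have the same complexity class.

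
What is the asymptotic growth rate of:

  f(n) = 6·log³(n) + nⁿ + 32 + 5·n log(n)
Θ(nⁿ)

Order the terms by growth rate: 32 ≺ 6·log³(n) ≺ 5·n log(n) ≺ nⁿ.
The fastest-growing term nⁿ dominates as n → ∞; dropping its constant factor gives Θ(nⁿ).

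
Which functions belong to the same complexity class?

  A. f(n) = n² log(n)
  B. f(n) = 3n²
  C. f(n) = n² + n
B and C

Examining each function:
  A. n² log(n) is O(n² log n)
  B. 3n² is O(n²)
  C. n² + n is O(n²)

Functions B and C both have the same complexity class.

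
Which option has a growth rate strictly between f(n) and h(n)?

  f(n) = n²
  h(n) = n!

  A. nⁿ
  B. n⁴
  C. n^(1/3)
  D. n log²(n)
B

We need g(n) with n² = o(g(n)) and g(n) = o(n!), i.e. O(n²) ≺ g ≺ O(n!).
Check each option:
  A. nⁿ — O(nⁿ) does not grow strictly slower than h(n)
  B. n⁴ — O(n⁴) is strictly between O(n²) and O(n!) ✓
  C. n^(1/3) — O(n^(1/3)) does not grow strictly faster than f(n)
  D. n log²(n) — O(n log² n) does not grow strictly faster than f(n)

Only option B (n⁴) lies strictly between.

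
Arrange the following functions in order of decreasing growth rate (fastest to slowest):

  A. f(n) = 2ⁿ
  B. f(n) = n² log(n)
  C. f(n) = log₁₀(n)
A > B > C

Comparing growth rates:
A = 2ⁿ is O(2ⁿ)
B = n² log(n) is O(n² log n)
C = log₁₀(n) is O(log n)

Therefore, the order from fastest to slowest is: A > B > C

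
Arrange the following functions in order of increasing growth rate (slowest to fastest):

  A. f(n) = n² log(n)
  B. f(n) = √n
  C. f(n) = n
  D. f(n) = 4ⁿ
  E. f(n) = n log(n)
B < C < E < A < D

Comparing growth rates:
B = √n is O(√n)
C = n is O(n)
E = n log(n) is O(n log n)
A = n² log(n) is O(n² log n)
D = 4ⁿ is O(4ⁿ)

Therefore, the order from slowest to fastest is: B < C < E < A < D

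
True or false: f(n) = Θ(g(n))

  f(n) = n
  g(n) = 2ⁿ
False

f(n) = n is O(n), and g(n) = 2ⁿ is O(2ⁿ).
Since they have different growth rates, f(n) = Θ(g(n)) is false.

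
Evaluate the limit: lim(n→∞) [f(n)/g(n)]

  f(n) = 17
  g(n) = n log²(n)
0

Since 17 (O(1)) grows slower than n log²(n) (O(n log² n)),
the ratio f(n)/g(n) → 0 as n → ∞.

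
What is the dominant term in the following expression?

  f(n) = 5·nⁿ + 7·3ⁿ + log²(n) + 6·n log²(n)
5·nⁿ

Looking at each term:
  - 5·nⁿ is O(nⁿ)
  - 7·3ⁿ is O(3ⁿ)
  - log²(n) is O(log² n)
  - 6·n log²(n) is O(n log² n)

The term 5·nⁿ (O(nⁿ)) grows fastest and dominates all others.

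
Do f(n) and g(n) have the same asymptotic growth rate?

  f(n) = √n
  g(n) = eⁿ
False

f(n) = √n is O(√n), and g(n) = eⁿ is O(eⁿ).
Since they have different growth rates, f(n) = Θ(g(n)) is false.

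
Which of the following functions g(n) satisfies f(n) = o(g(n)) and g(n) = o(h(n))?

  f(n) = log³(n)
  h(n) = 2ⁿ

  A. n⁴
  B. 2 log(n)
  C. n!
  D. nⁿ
A

We need g(n) with log³(n) = o(g(n)) and g(n) = o(2ⁿ), i.e. O(log³ n) ≺ g ≺ O(2ⁿ).
Check each option:
  A. n⁴ — O(n⁴) is strictly between O(log³ n) and O(2ⁿ) ✓
  B. 2 log(n) — O(log n) does not grow strictly faster than f(n)
  C. n! — O(n!) does not grow strictly slower than h(n)
  D. nⁿ — O(nⁿ) does not grow strictly slower than h(n)

Only option A (n⁴) lies strictly between.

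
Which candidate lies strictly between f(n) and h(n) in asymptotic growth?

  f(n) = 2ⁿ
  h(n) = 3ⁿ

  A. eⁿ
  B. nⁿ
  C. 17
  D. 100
A

We need g(n) with 2ⁿ = o(g(n)) and g(n) = o(3ⁿ), i.e. O(2ⁿ) ≺ g ≺ O(3ⁿ).
Check each option:
  A. eⁿ — O(eⁿ) is strictly between O(2ⁿ) and O(3ⁿ) ✓
  B. nⁿ — O(nⁿ) does not grow strictly slower than h(n)
  C. 17 — O(1) does not grow strictly faster than f(n)
  D. 100 — O(1) does not grow strictly faster than f(n)

Only option A (eⁿ) lies strictly between.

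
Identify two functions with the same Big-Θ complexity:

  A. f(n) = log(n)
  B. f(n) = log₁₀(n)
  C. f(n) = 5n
A and B

Examining each function:
  A. log(n) is O(log n)
  B. log₁₀(n) is O(log n)
  C. 5n is O(n)

Functions A and B both have the same complexity class.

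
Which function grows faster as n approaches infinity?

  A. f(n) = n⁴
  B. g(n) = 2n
A

f(n) = n⁴ is O(n⁴), while g(n) = 2n is O(n).
Since O(n⁴) grows faster than O(n), f(n) dominates.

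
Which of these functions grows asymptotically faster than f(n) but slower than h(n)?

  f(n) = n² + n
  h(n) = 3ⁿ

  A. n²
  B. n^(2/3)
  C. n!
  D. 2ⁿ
D

We need g(n) with n² + n = o(g(n)) and g(n) = o(3ⁿ), i.e. O(n²) ≺ g ≺ O(3ⁿ).
Check each option:
  A. n² — O(n²) does not grow strictly faster than f(n)
  B. n^(2/3) — O(n^(2/3)) does not grow strictly faster than f(n)
  C. n! — O(n!) does not grow strictly slower than h(n)
  D. 2ⁿ — O(2ⁿ) is strictly between O(n²) and O(3ⁿ) ✓

Only option D (2ⁿ) lies strictly between.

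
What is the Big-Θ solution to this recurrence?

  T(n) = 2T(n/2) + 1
Θ(n)

Master Theorem: a = 2, b = 2, f(n) = 1.
Compute the critical exponent d = log₂(2) = 1.
Compare f(n) = Θ(1) against n^d:
  k = 0 < d = 1, so f(n) = O(n^(d-ε)) — Case 1.
  The recursion cost dominates: T(n) = Θ(n^d) = Θ(n).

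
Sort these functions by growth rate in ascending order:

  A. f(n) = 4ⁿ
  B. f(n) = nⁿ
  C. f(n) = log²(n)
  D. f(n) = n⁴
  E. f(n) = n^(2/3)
C < E < D < A < B

Comparing growth rates:
C = log²(n) is O(log² n)
E = n^(2/3) is O(n^(2/3))
D = n⁴ is O(n⁴)
A = 4ⁿ is O(4ⁿ)
B = nⁿ is O(nⁿ)

Therefore, the order from slowest to fastest is: C < E < D < A < B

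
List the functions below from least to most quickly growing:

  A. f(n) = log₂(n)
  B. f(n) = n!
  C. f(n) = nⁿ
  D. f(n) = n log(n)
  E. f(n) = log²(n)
A < E < D < B < C

Comparing growth rates:
A = log₂(n) is O(log n)
E = log²(n) is O(log² n)
D = n log(n) is O(n log n)
B = n! is O(n!)
C = nⁿ is O(nⁿ)

Therefore, the order from slowest to fastest is: A < E < D < B < C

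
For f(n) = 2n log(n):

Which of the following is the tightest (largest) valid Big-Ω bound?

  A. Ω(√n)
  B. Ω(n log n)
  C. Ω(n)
B

f(n) = 2n log(n) is Ω(n log n).
All listed options are valid Big-Ω bounds (lower bounds),
but Ω(n log n) is the tightest (largest valid bound).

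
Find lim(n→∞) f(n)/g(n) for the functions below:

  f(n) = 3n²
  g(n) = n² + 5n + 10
3

Since 3n² and n² + 5n + 10 have the same growth rate (O(n²)),
the ratio converges to a constant: 3.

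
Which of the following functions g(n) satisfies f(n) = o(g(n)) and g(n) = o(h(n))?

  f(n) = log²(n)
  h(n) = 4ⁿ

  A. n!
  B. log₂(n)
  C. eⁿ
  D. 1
C

We need g(n) with log²(n) = o(g(n)) and g(n) = o(4ⁿ), i.e. O(log² n) ≺ g ≺ O(4ⁿ).
Check each option:
  A. n! — O(n!) does not grow strictly slower than h(n)
  B. log₂(n) — O(log n) does not grow strictly faster than f(n)
  C. eⁿ — O(eⁿ) is strictly between O(log² n) and O(4ⁿ) ✓
  D. 1 — O(1) does not grow strictly faster than f(n)

Only option C (eⁿ) lies strictly between.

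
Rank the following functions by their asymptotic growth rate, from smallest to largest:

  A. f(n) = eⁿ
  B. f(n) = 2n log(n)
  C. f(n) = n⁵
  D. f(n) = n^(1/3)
D < B < C < A

Comparing growth rates:
D = n^(1/3) is O(n^(1/3))
B = 2n log(n) is O(n log n)
C = n⁵ is O(n⁵)
A = eⁿ is O(eⁿ)

Therefore, the order from slowest to fastest is: D < B < C < A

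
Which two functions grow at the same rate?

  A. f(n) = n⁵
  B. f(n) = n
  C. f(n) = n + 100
B and C

Examining each function:
  A. n⁵ is O(n⁵)
  B. n is O(n)
  C. n + 100 is O(n)

Functions B and C both have the same complexity class.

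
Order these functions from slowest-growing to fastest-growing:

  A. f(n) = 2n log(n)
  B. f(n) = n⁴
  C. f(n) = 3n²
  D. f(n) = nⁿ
A < C < B < D

Comparing growth rates:
A = 2n log(n) is O(n log n)
C = 3n² is O(n²)
B = n⁴ is O(n⁴)
D = nⁿ is O(nⁿ)

Therefore, the order from slowest to fastest is: A < C < B < D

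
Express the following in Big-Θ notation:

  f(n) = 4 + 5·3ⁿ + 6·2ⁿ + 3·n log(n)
Θ(3ⁿ)

Order the terms by growth rate: 4 ≺ 3·n log(n) ≺ 6·2ⁿ ≺ 5·3ⁿ.
The fastest-growing term 5·3ⁿ dominates as n → ∞; dropping its constant factor gives Θ(3ⁿ).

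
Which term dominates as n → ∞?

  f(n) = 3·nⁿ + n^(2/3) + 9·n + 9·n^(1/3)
3·nⁿ

Looking at each term:
  - 3·nⁿ is O(nⁿ)
  - n^(2/3) is O(n^(2/3))
  - 9·n is O(n)
  - 9·n^(1/3) is O(n^(1/3))

The term 3·nⁿ (O(nⁿ)) grows fastest and dominates all others.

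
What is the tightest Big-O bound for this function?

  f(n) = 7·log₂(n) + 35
O(log n)

The dominant term in 7·log₂(n) + 35 is 7·log₂(n), which is Θ(log n).
Lower-order terms (35) are asymptotically negligible.
Constants are absorbed, so the tightest bound is O(log n).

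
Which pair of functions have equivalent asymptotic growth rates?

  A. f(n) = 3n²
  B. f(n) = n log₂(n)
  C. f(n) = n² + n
A and C

Examining each function:
  A. 3n² is O(n²)
  B. n log₂(n) is O(n log n)
  C. n² + n is O(n²)

Functions A and C both have the same complexity class.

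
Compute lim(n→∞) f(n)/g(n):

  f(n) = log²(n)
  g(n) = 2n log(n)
0

Since log²(n) (O(log² n)) grows slower than 2n log(n) (O(n log n)),
the ratio f(n)/g(n) → 0 as n → ∞.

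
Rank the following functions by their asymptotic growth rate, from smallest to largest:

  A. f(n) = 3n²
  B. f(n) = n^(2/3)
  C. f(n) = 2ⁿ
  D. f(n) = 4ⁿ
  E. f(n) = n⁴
B < A < E < C < D

Comparing growth rates:
B = n^(2/3) is O(n^(2/3))
A = 3n² is O(n²)
E = n⁴ is O(n⁴)
C = 2ⁿ is O(2ⁿ)
D = 4ⁿ is O(4ⁿ)

Therefore, the order from slowest to fastest is: B < A < E < C < D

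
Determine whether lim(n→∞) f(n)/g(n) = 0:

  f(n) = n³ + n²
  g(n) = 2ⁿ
True

f(n) = n³ + n² is O(n³), and g(n) = 2ⁿ is O(2ⁿ).
Since O(n³) grows strictly slower than O(2ⁿ), f(n) = o(g(n)) is true.
This means lim(n→∞) f(n)/g(n) = 0.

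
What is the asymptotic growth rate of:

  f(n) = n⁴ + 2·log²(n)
Θ(n⁴)

Order the terms by growth rate: 2·log²(n) ≺ n⁴.
The fastest-growing term n⁴ dominates as n → ∞; dropping its constant factor gives Θ(n⁴).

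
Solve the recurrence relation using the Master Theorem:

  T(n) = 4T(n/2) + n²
Θ(n² log n)

Master Theorem: a = 4, b = 2, f(n) = n².
Compute the critical exponent d = log₂(4) = 2.
Compare f(n) = Θ(n²) against n^d:
  k = 2 = d, so f(n) = Θ(n^d) — Case 2.
  Work is balanced across levels: T(n) = Θ(n^d log n) = Θ(n² log n).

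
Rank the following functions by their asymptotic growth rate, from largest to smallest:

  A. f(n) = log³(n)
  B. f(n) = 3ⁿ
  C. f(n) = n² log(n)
B > C > A

Comparing growth rates:
B = 3ⁿ is O(3ⁿ)
C = n² log(n) is O(n² log n)
A = log³(n) is O(log³ n)

Therefore, the order from fastest to slowest is: B > C > A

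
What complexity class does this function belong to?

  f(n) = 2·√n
O(√n)

The dominant term in 2·√n is 2·√n, which is Θ(√n).
Constants are absorbed, so the tightest bound is O(√n).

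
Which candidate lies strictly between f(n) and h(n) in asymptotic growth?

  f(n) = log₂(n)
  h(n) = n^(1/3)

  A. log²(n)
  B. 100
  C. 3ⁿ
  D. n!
A

We need g(n) with log₂(n) = o(g(n)) and g(n) = o(n^(1/3)), i.e. O(log n) ≺ g ≺ O(n^(1/3)).
Check each option:
  A. log²(n) — O(log² n) is strictly between O(log n) and O(n^(1/3)) ✓
  B. 100 — O(1) does not grow strictly faster than f(n)
  C. 3ⁿ — O(3ⁿ) does not grow strictly slower than h(n)
  D. n! — O(n!) does not grow strictly slower than h(n)

Only option A (log²(n)) lies strictly between.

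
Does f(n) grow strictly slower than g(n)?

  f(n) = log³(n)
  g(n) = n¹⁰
True

f(n) = log³(n) is O(log³ n), and g(n) = n¹⁰ is O(n¹⁰).
Since O(log³ n) grows strictly slower than O(n¹⁰), f(n) = o(g(n)) is true.
This means lim(n→∞) f(n)/g(n) = 0.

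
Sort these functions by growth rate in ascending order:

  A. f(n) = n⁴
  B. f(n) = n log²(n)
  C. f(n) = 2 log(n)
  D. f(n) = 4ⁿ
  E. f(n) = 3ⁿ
C < B < A < E < D

Comparing growth rates:
C = 2 log(n) is O(log n)
B = n log²(n) is O(n log² n)
A = n⁴ is O(n⁴)
E = 3ⁿ is O(3ⁿ)
D = 4ⁿ is O(4ⁿ)

Therefore, the order from slowest to fastest is: C < B < A < E < D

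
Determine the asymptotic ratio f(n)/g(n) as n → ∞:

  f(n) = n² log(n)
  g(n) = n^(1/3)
∞

Since n² log(n) (O(n² log n)) grows faster than n^(1/3) (O(n^(1/3))),
the ratio f(n)/g(n) → ∞ as n → ∞.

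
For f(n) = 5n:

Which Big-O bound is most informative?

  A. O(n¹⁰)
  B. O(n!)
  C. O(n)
C

f(n) = 5n is O(n).
All listed options are valid Big-O bounds (upper bounds),
but O(n) is the tightest (smallest valid bound).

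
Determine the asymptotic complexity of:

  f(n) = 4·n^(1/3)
O(n^(1/3))

The dominant term in 4·n^(1/3) is 4·n^(1/3), which is Θ(n^(1/3)).
Constants are absorbed, so the tightest bound is O(n^(1/3)).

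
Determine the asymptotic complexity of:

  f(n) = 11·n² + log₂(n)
O(n²)

The dominant term in 11·n² + log₂(n) is 11·n², which is Θ(n²).
Lower-order terms (log₂(n)) are asymptotically negligible.
Constants are absorbed, so the tightest bound is O(n²).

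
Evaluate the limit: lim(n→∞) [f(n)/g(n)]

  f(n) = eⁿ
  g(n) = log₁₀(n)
∞

Since eⁿ (O(eⁿ)) grows faster than log₁₀(n) (O(log n)),
the ratio f(n)/g(n) → ∞ as n → ∞.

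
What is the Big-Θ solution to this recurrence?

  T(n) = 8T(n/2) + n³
Θ(n³ log n)

Master Theorem: a = 8, b = 2, f(n) = n³.
Compute the critical exponent d = log₂(8) = 3.
Compare f(n) = Θ(n³) against n^d:
  k = 3 = d, so f(n) = Θ(n^d) — Case 2.
  Work is balanced across levels: T(n) = Θ(n^d log n) = Θ(n³ log n).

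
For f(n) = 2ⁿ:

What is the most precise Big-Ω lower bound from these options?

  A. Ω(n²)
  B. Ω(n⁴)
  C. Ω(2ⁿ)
C

f(n) = 2ⁿ is Ω(2ⁿ).
All listed options are valid Big-Ω bounds (lower bounds),
but Ω(2ⁿ) is the tightest (largest valid bound).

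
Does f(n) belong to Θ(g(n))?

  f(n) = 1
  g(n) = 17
True

f(n) = 1 and g(n) = 17 are both O(1).
Since they have the same asymptotic growth rate, f(n) = Θ(g(n)) is true.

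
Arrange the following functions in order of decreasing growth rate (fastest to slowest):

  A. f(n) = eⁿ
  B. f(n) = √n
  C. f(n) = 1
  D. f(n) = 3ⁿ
D > A > B > C

Comparing growth rates:
D = 3ⁿ is O(3ⁿ)
A = eⁿ is O(eⁿ)
B = √n is O(√n)
C = 1 is O(1)

Therefore, the order from fastest to slowest is: D > A > B > C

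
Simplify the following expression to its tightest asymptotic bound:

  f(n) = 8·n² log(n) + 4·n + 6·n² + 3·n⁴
Θ(n⁴)

Order the terms by growth rate: 4·n ≺ 6·n² ≺ 8·n² log(n) ≺ 3·n⁴.
The fastest-growing term 3·n⁴ dominates as n → ∞; dropping its constant factor gives Θ(n⁴).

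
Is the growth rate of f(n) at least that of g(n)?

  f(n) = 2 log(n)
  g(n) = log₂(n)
True

f(n) = 2 log(n) and g(n) = log₂(n) are both O(log n).
Big-Ω permits equal growth rates (f ≥ c·g for some c > 0), so f(n) = Ω(g(n)) is true.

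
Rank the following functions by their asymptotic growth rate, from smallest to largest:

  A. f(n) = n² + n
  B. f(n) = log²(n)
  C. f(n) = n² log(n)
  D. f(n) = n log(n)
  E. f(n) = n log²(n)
B < D < E < A < C

Comparing growth rates:
B = log²(n) is O(log² n)
D = n log(n) is O(n log n)
E = n log²(n) is O(n log² n)
A = n² + n is O(n²)
C = n² log(n) is O(n² log n)

Therefore, the order from slowest to fastest is: B < D < E < A < C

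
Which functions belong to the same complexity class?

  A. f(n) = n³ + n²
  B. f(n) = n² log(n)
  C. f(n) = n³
A and C

Examining each function:
  A. n³ + n² is O(n³)
  B. n² log(n) is O(n² log n)
  C. n³ is O(n³)

Functions A and C both have the same complexity class.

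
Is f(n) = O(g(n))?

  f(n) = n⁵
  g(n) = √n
False

f(n) = n⁵ is O(n⁵), and g(n) = √n is O(√n).
Since O(n⁵) grows faster than O(√n), f(n) = O(g(n)) is false.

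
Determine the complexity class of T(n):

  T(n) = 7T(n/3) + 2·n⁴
Θ(n⁴)

Master Theorem: a = 7, b = 3, f(n) = 2·n⁴.
Compute the critical exponent d = log₃(7) = 1.771.
Compare f(n) = Θ(n⁴) against n^d:
  k = 4 > d = 1.771, so f(n) = Ω(n^(d+ε)) — Case 3.
  Regularity: a·(n/b)^4/n^4 = a/b^4 = 7/81 < 1 ✓.
  The top-level work dominates: T(n) = Θ(f(n)) = Θ(n⁴).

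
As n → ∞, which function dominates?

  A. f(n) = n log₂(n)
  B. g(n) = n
A

f(n) = n log₂(n) is O(n log n), while g(n) = n is O(n).
Since O(n log n) grows faster than O(n), f(n) dominates.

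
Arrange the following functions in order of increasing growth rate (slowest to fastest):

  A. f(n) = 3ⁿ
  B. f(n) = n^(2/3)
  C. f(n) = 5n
B < C < A

Comparing growth rates:
B = n^(2/3) is O(n^(2/3))
C = 5n is O(n)
A = 3ⁿ is O(3ⁿ)

Therefore, the order from slowest to fastest is: B < C < A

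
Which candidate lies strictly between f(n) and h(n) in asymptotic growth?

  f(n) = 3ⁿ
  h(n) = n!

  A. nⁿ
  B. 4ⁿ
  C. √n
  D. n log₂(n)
B

We need g(n) with 3ⁿ = o(g(n)) and g(n) = o(n!), i.e. O(3ⁿ) ≺ g ≺ O(n!).
Check each option:
  A. nⁿ — O(nⁿ) does not grow strictly slower than h(n)
  B. 4ⁿ — O(4ⁿ) is strictly between O(3ⁿ) and O(n!) ✓
  C. √n — O(√n) does not grow strictly faster than f(n)
  D. n log₂(n) — O(n log n) does not grow strictly faster than f(n)

Only option B (4ⁿ) lies strictly between.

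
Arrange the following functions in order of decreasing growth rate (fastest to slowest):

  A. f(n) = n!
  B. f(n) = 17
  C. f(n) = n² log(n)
A > C > B

Comparing growth rates:
A = n! is O(n!)
C = n² log(n) is O(n² log n)
B = 17 is O(1)

Therefore, the order from fastest to slowest is: A > C > B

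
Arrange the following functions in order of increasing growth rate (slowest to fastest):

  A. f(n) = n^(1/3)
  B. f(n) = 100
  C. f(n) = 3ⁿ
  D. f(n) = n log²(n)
B < A < D < C

Comparing growth rates:
B = 100 is O(1)
A = n^(1/3) is O(n^(1/3))
D = n log²(n) is O(n log² n)
C = 3ⁿ is O(3ⁿ)

Therefore, the order from slowest to fastest is: B < A < D < C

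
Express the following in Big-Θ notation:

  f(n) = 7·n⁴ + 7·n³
Θ(n⁴)

Order the terms by growth rate: 7·n³ ≺ 7·n⁴.
The fastest-growing term 7·n⁴ dominates as n → ∞; dropping its constant factor gives Θ(n⁴).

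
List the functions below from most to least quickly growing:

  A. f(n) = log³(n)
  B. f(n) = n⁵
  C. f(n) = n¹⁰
C > B > A

Comparing growth rates:
C = n¹⁰ is O(n¹⁰)
B = n⁵ is O(n⁵)
A = log³(n) is O(log³ n)

Therefore, the order from fastest to slowest is: C > B > A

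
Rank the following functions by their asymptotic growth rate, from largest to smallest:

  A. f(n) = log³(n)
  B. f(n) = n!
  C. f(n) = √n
B > C > A

Comparing growth rates:
B = n! is O(n!)
C = √n is O(√n)
A = log³(n) is O(log³ n)

Therefore, the order from fastest to slowest is: B > C > A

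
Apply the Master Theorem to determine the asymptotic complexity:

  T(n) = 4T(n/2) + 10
Θ(n²)

Master Theorem: a = 4, b = 2, f(n) = 10.
Compute the critical exponent d = log₂(4) = 2.
Compare f(n) = Θ(1) against n^d:
  k = 0 < d = 2, so f(n) = O(n^(d-ε)) — Case 1.
  The recursion cost dominates: T(n) = Θ(n^d) = Θ(n²).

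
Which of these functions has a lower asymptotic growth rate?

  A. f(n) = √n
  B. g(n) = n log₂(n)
A

f(n) = √n is O(√n), while g(n) = n log₂(n) is O(n log n).
Since O(√n) grows slower than O(n log n), f(n) is dominated.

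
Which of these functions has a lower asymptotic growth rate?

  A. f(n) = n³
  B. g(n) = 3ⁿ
A

f(n) = n³ is O(n³), while g(n) = 3ⁿ is O(3ⁿ).
Since O(n³) grows slower than O(3ⁿ), f(n) is dominated.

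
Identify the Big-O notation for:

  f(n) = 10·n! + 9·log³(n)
O(n!)

The dominant term in 10·n! + 9·log³(n) is 10·n!, which is Θ(n!).
Lower-order terms (9·log³(n)) are asymptotically negligible.
Constants are absorbed, so the tightest bound is O(n!).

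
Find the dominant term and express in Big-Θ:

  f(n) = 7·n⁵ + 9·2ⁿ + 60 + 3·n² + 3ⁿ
Θ(3ⁿ)

Order the terms by growth rate: 60 ≺ 3·n² ≺ 7·n⁵ ≺ 9·2ⁿ ≺ 3ⁿ.
The fastest-growing term 3ⁿ dominates as n → ∞; dropping its constant factor gives Θ(3ⁿ).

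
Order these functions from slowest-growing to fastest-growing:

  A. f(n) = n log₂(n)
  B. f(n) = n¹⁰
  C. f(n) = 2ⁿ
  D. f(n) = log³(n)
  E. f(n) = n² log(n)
D < A < E < B < C

Comparing growth rates:
D = log³(n) is O(log³ n)
A = n log₂(n) is O(n log n)
E = n² log(n) is O(n² log n)
B = n¹⁰ is O(n¹⁰)
C = 2ⁿ is O(2ⁿ)

Therefore, the order from slowest to fastest is: D < A < E < B < C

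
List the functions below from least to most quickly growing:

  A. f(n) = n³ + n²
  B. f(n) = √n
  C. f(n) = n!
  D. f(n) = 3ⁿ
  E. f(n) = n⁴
B < A < E < D < C

Comparing growth rates:
B = √n is O(√n)
A = n³ + n² is O(n³)
E = n⁴ is O(n⁴)
D = 3ⁿ is O(3ⁿ)
C = n! is O(n!)

Therefore, the order from slowest to fastest is: B < A < E < D < C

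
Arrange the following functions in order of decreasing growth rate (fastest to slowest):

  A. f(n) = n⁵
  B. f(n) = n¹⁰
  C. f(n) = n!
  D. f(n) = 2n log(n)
C > B > A > D

Comparing growth rates:
C = n! is O(n!)
B = n¹⁰ is O(n¹⁰)
A = n⁵ is O(n⁵)
D = 2n log(n) is O(n log n)

Therefore, the order from fastest to slowest is: C > B > A > D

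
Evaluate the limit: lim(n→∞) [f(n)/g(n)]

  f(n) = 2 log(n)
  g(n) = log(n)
2

Since 2 log(n) and log(n) have the same growth rate (O(log n)),
the ratio converges to a constant: 2.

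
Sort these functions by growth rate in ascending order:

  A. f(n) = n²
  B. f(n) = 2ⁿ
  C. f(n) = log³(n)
C < A < B

Comparing growth rates:
C = log³(n) is O(log³ n)
A = n² is O(n²)
B = 2ⁿ is O(2ⁿ)

Therefore, the order from slowest to fastest is: C < A < B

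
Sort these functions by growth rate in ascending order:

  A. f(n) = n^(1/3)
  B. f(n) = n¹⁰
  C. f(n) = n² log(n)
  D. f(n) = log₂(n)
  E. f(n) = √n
D < A < E < C < B

Comparing growth rates:
D = log₂(n) is O(log n)
A = n^(1/3) is O(n^(1/3))
E = √n is O(√n)
C = n² log(n) is O(n² log n)
B = n¹⁰ is O(n¹⁰)

Therefore, the order from slowest to fastest is: D < A < E < C < B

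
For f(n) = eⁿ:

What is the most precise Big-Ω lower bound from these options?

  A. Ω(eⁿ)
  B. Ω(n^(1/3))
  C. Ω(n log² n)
A

f(n) = eⁿ is Ω(eⁿ).
All listed options are valid Big-Ω bounds (lower bounds),
but Ω(eⁿ) is the tightest (largest valid bound).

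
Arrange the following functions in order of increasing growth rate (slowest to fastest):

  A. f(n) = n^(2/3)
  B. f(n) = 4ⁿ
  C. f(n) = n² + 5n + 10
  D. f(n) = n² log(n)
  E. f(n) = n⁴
A < C < D < E < B

Comparing growth rates:
A = n^(2/3) is O(n^(2/3))
C = n² + 5n + 10 is O(n²)
D = n² log(n) is O(n² log n)
E = n⁴ is O(n⁴)
B = 4ⁿ is O(4ⁿ)

Therefore, the order from slowest to fastest is: A < C < D < E < B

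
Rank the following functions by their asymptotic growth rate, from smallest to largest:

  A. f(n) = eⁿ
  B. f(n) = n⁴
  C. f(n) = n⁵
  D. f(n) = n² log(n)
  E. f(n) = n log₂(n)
E < D < B < C < A

Comparing growth rates:
E = n log₂(n) is O(n log n)
D = n² log(n) is O(n² log n)
B = n⁴ is O(n⁴)
C = n⁵ is O(n⁵)
A = eⁿ is O(eⁿ)

Therefore, the order from slowest to fastest is: E < D < B < C < A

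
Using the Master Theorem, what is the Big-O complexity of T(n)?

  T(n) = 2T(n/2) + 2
Θ(n)

Master Theorem: a = 2, b = 2, f(n) = 2.
Compute the critical exponent d = log₂(2) = 1.
Compare f(n) = Θ(1) against n^d:
  k = 0 < d = 1, so f(n) = O(n^(d-ε)) — Case 1.
  The recursion cost dominates: T(n) = Θ(n^d) = Θ(n).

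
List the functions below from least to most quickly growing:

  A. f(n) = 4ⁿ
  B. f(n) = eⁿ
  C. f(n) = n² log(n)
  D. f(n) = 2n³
C < D < B < A

Comparing growth rates:
C = n² log(n) is O(n² log n)
D = 2n³ is O(n³)
B = eⁿ is O(eⁿ)
A = 4ⁿ is O(4ⁿ)

Therefore, the order from slowest to fastest is: C < D < B < A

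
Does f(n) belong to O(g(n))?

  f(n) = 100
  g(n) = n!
True

f(n) = 100 is O(1), and g(n) = n! is O(n!).
Since O(1) ⊆ O(n!) (f grows no faster than g), f(n) = O(g(n)) is true.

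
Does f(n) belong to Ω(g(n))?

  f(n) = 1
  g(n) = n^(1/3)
False

f(n) = 1 is O(1), and g(n) = n^(1/3) is O(n^(1/3)).
Since O(1) grows slower than O(n^(1/3)), f(n) = Ω(g(n)) is false.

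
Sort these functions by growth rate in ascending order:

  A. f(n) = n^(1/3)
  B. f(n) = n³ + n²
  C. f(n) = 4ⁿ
A < B < C

Comparing growth rates:
A = n^(1/3) is O(n^(1/3))
B = n³ + n² is O(n³)
C = 4ⁿ is O(4ⁿ)

Therefore, the order from slowest to fastest is: A < B < C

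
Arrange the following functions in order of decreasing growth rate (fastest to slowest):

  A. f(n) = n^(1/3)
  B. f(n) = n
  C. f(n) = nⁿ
C > B > A

Comparing growth rates:
C = nⁿ is O(nⁿ)
B = n is O(n)
A = n^(1/3) is O(n^(1/3))

Therefore, the order from fastest to slowest is: C > B > A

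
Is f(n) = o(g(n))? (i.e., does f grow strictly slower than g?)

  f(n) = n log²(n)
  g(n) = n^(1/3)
False

f(n) = n log²(n) is O(n log² n), and g(n) = n^(1/3) is O(n^(1/3)).
Since O(n log² n) grows faster than or equal to O(n^(1/3)), f(n) = o(g(n)) is false.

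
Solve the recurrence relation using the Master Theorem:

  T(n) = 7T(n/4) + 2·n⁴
Θ(n⁴)

Master Theorem: a = 7, b = 4, f(n) = 2·n⁴.
Compute the critical exponent d = log₄(7) = 1.404.
Compare f(n) = Θ(n⁴) against n^d:
  k = 4 > d = 1.404, so f(n) = Ω(n^(d+ε)) — Case 3.
  Regularity: a·(n/b)^4/n^4 = a/b^4 = 7/256 < 1 ✓.
  The top-level work dominates: T(n) = Θ(f(n)) = Θ(n⁴).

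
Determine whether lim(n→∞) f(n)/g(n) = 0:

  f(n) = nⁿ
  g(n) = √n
False

f(n) = nⁿ is O(nⁿ), and g(n) = √n is O(√n).
Since O(nⁿ) grows faster than or equal to O(√n), f(n) = o(g(n)) is false.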